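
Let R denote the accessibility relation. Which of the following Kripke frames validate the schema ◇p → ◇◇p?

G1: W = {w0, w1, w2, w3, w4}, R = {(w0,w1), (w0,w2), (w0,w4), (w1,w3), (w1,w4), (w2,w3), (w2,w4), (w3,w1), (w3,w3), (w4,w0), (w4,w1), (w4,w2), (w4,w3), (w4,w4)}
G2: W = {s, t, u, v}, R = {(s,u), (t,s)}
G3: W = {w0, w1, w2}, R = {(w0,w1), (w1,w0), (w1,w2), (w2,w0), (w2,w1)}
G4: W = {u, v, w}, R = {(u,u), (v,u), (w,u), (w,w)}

The schema corresponds to a generalized confluence (Geach) condition: ∀x ∀y (xRy → ∃w (y = w ∧ xR²w)).
G1: condition met.
G2: fails — sRu but no w with u=w and sR²w.
G3: fails — w0Rw1 but no w with w1=w and w0R²w.
G4: condition met.
Valid on: G1, G4.

G1, G4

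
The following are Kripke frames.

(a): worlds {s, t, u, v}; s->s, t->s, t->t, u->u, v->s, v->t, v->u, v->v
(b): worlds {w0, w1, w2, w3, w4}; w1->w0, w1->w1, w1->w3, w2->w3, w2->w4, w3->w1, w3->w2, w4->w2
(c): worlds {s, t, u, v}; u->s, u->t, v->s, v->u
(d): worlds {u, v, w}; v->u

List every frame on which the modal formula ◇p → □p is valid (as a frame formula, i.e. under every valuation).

Frame correspondent (Sahlqvist): ∀x ∀y ∀z (Rxy ∧ Rxz → y = z) — i.e. partial functionality.
(a): fails — t sees both s and t.
(b): fails — w1 sees both w0 and w1.
(c): fails — u sees both s and t.
(d): holds.

(d)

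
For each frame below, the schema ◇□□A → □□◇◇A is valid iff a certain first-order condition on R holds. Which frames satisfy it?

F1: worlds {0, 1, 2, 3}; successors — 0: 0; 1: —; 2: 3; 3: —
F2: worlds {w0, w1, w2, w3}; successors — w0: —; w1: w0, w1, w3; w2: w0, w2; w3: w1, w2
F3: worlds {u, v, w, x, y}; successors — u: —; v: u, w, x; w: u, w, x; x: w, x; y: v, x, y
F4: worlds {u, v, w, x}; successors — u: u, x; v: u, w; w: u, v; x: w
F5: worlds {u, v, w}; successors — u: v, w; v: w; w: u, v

This is the axiom for a generalized confluence (Geach) condition; its first-order frame correspondent is ∀x ∀y ∀z ((xRy ∧ xR²z) → ∃w (yR²w ∧ zR²w)).
F1: holds.
F2: fails — w1Rw0, w1R²w0 but no w with w0R²w and w0R²w.
F3: fails — vRu, vR²u but no t with uR²t and uR²t.
F4: holds.
F5: holds.

F1, F4, F5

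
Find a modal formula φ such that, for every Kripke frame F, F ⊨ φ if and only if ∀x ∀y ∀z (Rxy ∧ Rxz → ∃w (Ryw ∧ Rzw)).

This is convergence; the standard corresponding axiom is .2: ◇□s → □◇s.
Suppose ◇□s→□◇s is valid. Take Rxy, Rxz and set V(s)={w : Ryw}. Then □s at y so ◇□s at x, so □◇s at x, so ◇s at z, giving w with Rzw and Ryw.

◇□s → □◇s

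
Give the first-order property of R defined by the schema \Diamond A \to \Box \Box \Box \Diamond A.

\forall x \forall y \forall z ((xRy \wedge x R^3 z) \to \exists w (y = w \wedge zRw))

This is a Sahlqvist (Geach-type) schema ◇^1□^0A → □^3◇^1A.
Minimal-valuation argument: fix x; take any y with xR^1y and any z with xR^3z. Set V(A) to the set of worlds R-reachable from y in exactly 0 steps. Then □^0A holds at y, so the antecedent holds at x; validity forces ◇^1A at z, giving a w with zR^1w and yR^0w.
First-order correspondent: \forall x \forall y \forall z ((xRy \wedge x R^3 z) \to \exists w (y = w \wedge zRw)).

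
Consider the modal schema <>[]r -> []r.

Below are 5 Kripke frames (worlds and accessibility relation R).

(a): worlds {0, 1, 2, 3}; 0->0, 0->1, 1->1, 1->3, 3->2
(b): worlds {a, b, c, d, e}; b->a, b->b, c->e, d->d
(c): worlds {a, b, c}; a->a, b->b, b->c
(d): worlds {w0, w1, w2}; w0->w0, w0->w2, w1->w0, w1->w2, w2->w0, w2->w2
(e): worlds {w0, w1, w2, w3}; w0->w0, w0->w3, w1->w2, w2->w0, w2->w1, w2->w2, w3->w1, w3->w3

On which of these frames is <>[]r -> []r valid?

Frame correspondent (Sahlqvist): forall x forall y forall z (Rxy & Rxz -> Ryz) — i.e. the Euclidean property.
(a): fails — R01 and R00 but not R10.
(b): fails — Rba and Rba but not Raa.
(c): fails — Rbc and Rbc but not Rcc.
(d): condition met.
(e): fails — Rw0w3 and Rw0w0 but not Rw3w0.
Valid on: (d).

(d)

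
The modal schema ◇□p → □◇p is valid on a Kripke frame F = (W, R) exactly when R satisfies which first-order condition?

Suppose ◇□p→□◇p is valid. Take Rxy, Rxz and set V(p)={w : Ryw}. Then □p at y so ◇□p at x, so □◇p at x, so ◇p at z, giving w with Rzw and Ryw.
The converse is a direct semantic check.
So the correspondent is convergence.

convergence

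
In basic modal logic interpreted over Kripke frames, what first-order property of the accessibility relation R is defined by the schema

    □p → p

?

This schema is the T axiom.
It corresponds to reflexivity: ∀x Rxx.

reflexivity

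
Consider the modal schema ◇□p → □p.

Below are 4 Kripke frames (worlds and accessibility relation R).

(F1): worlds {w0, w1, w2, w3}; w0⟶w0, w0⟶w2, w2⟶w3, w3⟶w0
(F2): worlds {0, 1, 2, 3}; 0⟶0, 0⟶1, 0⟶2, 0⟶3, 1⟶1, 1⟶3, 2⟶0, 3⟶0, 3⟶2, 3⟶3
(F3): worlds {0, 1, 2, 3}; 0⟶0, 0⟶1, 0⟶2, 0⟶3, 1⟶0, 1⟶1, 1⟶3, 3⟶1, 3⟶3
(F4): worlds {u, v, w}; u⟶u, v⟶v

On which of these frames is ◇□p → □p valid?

The schema corresponds to the Euclidean property: ∀x ∀y ∀z (Rxy ∧ Rxz → Ryz).
(F1): fails — Rw0w2 and Rw0w2 but not Rw2w2.
(F2): fails — R02 and R02 but not R22.
(F3): fails — R02 and R00 but not R20.
(F4): condition met.
Valid on: (F4).

(F4)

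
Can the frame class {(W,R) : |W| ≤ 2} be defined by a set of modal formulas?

Not modally definable

If a class were modally definable it would be closed under disjoint unions (Goldblatt–Thomason).
Any modal formula valid on each of 3 disjoint one-world frames is valid on their disjoint union (validity is preserved under disjoint unions). Each one-world frame has |W|=1≤2, but the union has |W|=3.
Hence having at most 2 worlds is not modally definable.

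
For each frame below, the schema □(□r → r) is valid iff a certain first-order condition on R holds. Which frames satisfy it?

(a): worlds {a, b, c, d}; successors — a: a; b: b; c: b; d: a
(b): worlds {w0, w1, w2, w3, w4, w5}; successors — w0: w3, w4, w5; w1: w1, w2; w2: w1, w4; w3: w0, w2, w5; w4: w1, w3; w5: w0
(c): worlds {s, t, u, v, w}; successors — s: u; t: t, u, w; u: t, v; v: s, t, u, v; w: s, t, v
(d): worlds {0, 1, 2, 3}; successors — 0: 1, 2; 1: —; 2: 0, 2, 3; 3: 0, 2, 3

This is the axiom for shift-reflexivity; its first-order frame correspondent is ∀x ∀y (Rxy → Ryy).
(a): satisfies the condition.
(b): fails — Rw1w2 but not Rw2w2.
(c): fails — Rvu but not Ruu.
(d): fails — R01 but not R11.

(a)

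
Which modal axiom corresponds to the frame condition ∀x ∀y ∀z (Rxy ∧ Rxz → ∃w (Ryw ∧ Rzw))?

The condition is convergence. The .2 schema ◇□s → □◇s defines it.
Suppose ◇□s→□◇s is valid. Take Rxy, Rxz and set V(s)={w : Ryw}. Then □s at y so ◇□s at x, so □◇s at x, so ◇s at z, giving w with Rzw and Ryw.

◇□s → □◇s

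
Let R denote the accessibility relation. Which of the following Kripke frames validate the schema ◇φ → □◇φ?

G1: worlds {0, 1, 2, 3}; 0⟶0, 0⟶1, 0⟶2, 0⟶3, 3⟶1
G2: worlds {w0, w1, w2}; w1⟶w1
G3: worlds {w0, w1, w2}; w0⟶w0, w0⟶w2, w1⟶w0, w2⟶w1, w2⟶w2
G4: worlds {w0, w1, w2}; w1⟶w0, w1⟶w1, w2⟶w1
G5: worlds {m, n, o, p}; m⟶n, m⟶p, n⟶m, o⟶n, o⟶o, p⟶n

The schema corresponds to the Euclidean property: ∀x ∀y ∀z (Rxy ∧ Rxz → Ryz).
G1: fails — R02 and R00 but not R20.
G2: holds.
G3: fails — Rw0w2 and Rw0w0 but not Rw2w0.
G4: fails — Rw1w0 and Rw1w1 but not Rw0w1.
G5: fails — Rmn and Rmn but not Rnn.
Valid on: G2.

G2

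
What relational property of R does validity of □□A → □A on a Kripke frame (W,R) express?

density: ∀x ∀y (Rxy → ∃z (Rxz ∧ Rzy))

This schema is the C4 axiom.
It corresponds to density: ∀x ∀y (Rxy → ∃z (Rxz ∧ Rzy)).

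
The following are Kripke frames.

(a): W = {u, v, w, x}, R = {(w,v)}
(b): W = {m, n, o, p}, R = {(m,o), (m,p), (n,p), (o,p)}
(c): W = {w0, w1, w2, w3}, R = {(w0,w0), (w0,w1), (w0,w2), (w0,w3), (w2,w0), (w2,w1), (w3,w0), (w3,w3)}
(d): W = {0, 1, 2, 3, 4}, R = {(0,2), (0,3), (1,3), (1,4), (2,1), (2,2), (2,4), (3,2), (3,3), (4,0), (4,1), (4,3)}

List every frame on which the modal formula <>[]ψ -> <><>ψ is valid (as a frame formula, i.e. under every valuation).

(d)

The schema corresponds to a generalized confluence (Geach) condition: forall x forall y (xRy -> exists w (yRw & x R^2 w)).
(a): fails — wRv but no t with vRt and wR²t.
(b): fails — mRp but no w with pRw and mR²w.
(c): fails — w0Rw1 but no w with w1Rw and w0R²w.
(d): satisfies the condition.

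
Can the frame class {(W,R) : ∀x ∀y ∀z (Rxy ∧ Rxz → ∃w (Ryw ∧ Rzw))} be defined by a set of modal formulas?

The condition is convergence. A defining modal formula is ◇□q → □◇q.

Definable; ◇□q → □◇q defines it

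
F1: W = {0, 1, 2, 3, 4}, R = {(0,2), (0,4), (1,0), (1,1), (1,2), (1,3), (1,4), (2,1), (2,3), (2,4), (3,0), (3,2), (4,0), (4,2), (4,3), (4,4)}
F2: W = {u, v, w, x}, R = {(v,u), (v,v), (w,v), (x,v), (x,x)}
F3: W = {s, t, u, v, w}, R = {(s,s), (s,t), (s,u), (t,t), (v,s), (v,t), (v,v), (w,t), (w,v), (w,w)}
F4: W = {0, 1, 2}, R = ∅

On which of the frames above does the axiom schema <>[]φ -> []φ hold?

This is the axiom for the Euclidean property; its first-order frame correspondent is forall x forall y forall z (Rxy & Rxz -> Ryz).
F1: fails — R02 and R02 but not R22.
F2: fails — Rvu and Rvv but not Ruv.
F3: fails — Rsu and Rsu but not Ruu.
F4: satisfies the condition.

F4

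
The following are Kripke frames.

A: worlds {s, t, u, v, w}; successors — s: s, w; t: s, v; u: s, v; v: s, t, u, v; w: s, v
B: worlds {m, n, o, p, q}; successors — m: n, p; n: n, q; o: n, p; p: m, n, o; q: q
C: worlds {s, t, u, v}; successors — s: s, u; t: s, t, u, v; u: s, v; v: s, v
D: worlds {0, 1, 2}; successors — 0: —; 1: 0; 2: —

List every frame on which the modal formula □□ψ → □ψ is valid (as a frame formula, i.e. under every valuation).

The schema corresponds to density: ∀x ∀y (Rxy → ∃z (Rxz ∧ Rzy)).
A: ✓.
B: fails — Rop but no z with Roz and Rzp.
C: ✓.
D: fails — R10 but no z with R1z and Rz0.
Valid on: A, C.

A, C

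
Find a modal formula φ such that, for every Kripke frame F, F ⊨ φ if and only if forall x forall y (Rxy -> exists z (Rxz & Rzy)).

□□r → □r

A defining formula is □□r → □r (the C4 axiom).
Suppose □□r→□r is valid. Take Rxy and set V(r)={w : xR²w}. Then □□r at x, so □r at x, so r at y, i.e. ∃z(Rxz∧Rzy).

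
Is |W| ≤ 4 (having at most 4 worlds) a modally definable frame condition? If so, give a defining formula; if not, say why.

Not modally definable

Modal frame validity is preserved under disjoint unions.
Any modal formula valid on each of 5 disjoint one-world frames is valid on their disjoint union (validity is preserved under disjoint unions). Each one-world frame has |W|=1≤4, but the union has |W|=5.
So the class is not modally definable.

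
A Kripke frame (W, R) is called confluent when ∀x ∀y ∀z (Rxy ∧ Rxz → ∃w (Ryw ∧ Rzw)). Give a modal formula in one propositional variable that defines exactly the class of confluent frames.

This is convergence; the standard corresponding axiom is .2: ◇□r → □◇r.
Suppose ◇□r→□◇r is valid. Take Rxy, Rxz and set V(r)={w : Ryw}. Then □r at y so ◇□r at x, so □◇r at x, so ◇r at z, giving w with Rzw and Ryw.

◇□r → □◇r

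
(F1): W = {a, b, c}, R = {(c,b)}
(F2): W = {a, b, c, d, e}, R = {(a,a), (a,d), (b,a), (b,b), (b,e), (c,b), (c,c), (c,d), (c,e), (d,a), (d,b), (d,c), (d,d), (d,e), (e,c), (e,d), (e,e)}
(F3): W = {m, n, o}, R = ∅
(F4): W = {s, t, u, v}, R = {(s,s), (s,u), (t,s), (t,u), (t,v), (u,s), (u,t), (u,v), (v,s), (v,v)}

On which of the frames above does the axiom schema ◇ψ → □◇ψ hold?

(F3)

The schema corresponds to the Euclidean property: ∀x ∀y ∀z (Rxy ∧ Rxz → Ryz).
(F1): fails — Rcb and Rcb but not Rbb.
(F2): fails — Rba and Rbb but not Rab.
(F3): satisfies the condition.
(F4): fails — Rsu and Rsu but not Ruu.
Valid on: (F3).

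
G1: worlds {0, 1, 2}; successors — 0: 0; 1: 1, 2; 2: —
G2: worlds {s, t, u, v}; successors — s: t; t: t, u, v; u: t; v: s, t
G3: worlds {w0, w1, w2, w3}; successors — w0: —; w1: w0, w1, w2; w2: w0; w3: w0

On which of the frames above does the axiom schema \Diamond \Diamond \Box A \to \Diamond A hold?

G2

The schema corresponds to a generalized confluence (Geach) condition: \forall x \forall y (x R^2 y \to \exists w (yRw \wedge xRw)).
G1: fails — 1R²2 but no w with 2Rw and 1Rw.
G2: satisfies the condition.
G3: fails — w1R²w0 but no w with w0Rw and w1Rw.
Valid on: G2.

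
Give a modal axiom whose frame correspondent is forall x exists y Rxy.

□ψ → ◇ψ

This is seriality; the standard corresponding axiom is D: □ψ → ◇ψ.
Suppose □ψ→◇ψ is valid. At any x set V(ψ)=W. Then □ψ at x, so ◇ψ at x, so x has a successor.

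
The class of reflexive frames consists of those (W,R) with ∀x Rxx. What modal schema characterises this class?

□r → r

The condition is reflexivity. The T schema □r → r defines it.
Suppose □r→r is valid. At any x set V(r)={w : Rxw}. Then □r holds at x, so r holds at x, i.e. Rxx.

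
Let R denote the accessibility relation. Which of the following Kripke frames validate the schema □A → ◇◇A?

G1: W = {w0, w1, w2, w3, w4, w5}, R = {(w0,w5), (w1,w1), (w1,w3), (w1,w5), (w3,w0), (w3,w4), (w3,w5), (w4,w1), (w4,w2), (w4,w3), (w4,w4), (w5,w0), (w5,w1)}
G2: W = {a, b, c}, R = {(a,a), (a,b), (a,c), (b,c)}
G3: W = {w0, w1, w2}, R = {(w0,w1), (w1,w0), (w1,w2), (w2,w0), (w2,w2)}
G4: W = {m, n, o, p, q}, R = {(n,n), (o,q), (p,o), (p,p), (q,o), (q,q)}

This is the axiom for a generalized confluence (Geach) condition; its first-order frame correspondent is ∀x ∃w (xRw ∧ xR²w).
G1: fails — at w0 but no w with w0Rw and w0R²w.
G2: fails — at b but no w with bRw and bR²w.
G3: fails — at w0 but no w with w0Rw and w0R²w.
G4: fails — at m but no w with mRw and mR²w.

none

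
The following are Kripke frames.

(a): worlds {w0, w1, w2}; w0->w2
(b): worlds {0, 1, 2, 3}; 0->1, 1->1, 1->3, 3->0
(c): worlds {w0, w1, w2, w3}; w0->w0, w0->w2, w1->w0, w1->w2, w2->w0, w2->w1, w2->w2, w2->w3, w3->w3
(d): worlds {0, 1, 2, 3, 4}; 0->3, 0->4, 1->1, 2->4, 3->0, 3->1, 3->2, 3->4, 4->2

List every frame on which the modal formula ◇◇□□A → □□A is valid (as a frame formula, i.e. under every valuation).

The schema corresponds to a generalized confluence (Geach) condition: ∀x ∀y ∀z ((xR²y ∧ xR²z) → ∃w (yR²w ∧ z = w)).
(a): holds.
(b): fails — 0R²3, 0R²3 but no w with 3R²w and 3=w.
(c): fails — w0R²w3, w0R²w0 but no w with w3R²w and w0=w.
(d): fails — 0R²1, 0R²0 but no w with 1R²w and 0=w.

(a)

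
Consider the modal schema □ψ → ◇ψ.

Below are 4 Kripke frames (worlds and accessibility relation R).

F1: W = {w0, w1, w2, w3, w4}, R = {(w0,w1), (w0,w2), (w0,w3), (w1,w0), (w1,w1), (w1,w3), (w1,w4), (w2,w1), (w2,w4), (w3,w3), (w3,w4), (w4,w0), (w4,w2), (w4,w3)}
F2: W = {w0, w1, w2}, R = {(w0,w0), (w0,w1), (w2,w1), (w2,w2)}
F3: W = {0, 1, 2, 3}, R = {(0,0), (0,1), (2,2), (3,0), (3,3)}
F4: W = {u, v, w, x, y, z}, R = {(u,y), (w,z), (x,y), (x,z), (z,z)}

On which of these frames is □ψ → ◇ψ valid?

The schema corresponds to seriality: ∀x ∃y Rxy.
F1: holds.
F2: fails — world w1 has no successor.
F3: fails — world 1 has no successor.
F4: fails — world v has no successor.
Valid on: F1.

F1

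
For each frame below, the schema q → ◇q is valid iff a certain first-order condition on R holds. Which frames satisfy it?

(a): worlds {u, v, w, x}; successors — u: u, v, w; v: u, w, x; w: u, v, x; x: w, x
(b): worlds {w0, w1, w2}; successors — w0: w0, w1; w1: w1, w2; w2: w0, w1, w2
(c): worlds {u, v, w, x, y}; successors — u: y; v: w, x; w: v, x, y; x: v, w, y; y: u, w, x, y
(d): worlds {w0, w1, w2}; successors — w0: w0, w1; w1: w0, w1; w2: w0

Frame correspondent (Sahlqvist): ∀x Rxx — i.e. reflexivity.
(a): fails — world v does not see itself.
(b): satisfies the condition.
(c): fails — world u does not see itself.
(d): fails — world w2 does not see itself.
Valid on: (b).

(b)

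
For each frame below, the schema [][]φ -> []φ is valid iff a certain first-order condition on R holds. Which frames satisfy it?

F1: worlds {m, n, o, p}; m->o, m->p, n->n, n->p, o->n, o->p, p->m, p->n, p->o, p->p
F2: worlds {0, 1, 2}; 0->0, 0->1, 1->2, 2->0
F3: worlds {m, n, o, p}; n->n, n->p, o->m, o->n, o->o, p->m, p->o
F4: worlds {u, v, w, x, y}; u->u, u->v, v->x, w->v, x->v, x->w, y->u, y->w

F1, F3

The schema corresponds to density: forall x forall y (Rxy -> exists z (Rxz & Rzy)).
F1: holds.
F2: fails — R12 but no z with R1z and Rz2.
F3: holds.
F4: fails — Rxw but no z with Rxz and Rzw.
Valid on: F1, F3.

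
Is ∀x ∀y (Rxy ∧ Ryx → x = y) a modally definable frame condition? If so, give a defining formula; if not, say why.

If a class were modally definable it would be closed under surjective bounded morphisms (Goldblatt–Thomason).
The 4-cycle (worlds 0,1,2,3 with 0→1→2→3→0) is antisymmetric. Sending even-indexed worlds to s and odd-indexed worlds to t is a surjective bounded morphism onto the two-world frame with s↔t, which is not antisymmetric.
Hence antisymmetry is not modally definable.

Not modally definable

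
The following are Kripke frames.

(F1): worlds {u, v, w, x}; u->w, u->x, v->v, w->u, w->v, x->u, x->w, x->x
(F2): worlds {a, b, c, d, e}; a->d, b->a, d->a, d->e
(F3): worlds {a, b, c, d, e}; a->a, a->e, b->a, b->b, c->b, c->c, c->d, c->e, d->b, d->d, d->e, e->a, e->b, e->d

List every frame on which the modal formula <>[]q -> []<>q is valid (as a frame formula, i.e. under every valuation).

This is the axiom for convergence; its first-order frame correspondent is forall x forall y forall z (Rxy & Rxz -> exists w (Ryw & Rzw)).
(F1): fails — Rwu and Rwv but u and v have no common successor.
(F2): fails — Rde and Rde but e and e have no common successor.
(F3): ✓.

(F3)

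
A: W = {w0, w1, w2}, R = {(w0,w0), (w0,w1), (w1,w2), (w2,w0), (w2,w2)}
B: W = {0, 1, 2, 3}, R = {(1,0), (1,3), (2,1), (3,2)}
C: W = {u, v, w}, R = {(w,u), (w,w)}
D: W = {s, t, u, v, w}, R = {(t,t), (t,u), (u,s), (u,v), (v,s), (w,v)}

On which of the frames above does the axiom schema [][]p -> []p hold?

A, C

Frame correspondent (Sahlqvist): forall x forall y (Rxy -> exists z (Rxz & Rzy)) — i.e. density.
A: condition met.
B: fails — R10 but no z with R1z and Rz0.
C: condition met.
D: fails — Ruv but no z with Ruz and Rzv.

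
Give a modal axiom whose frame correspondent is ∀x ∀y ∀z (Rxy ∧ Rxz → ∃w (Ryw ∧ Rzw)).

◇□ψ → □◇ψ

This is convergence; the standard corresponding axiom is .2: ◇□ψ → □◇ψ.
Suppose ◇□ψ→□◇ψ is valid. Take Rxy, Rxz and set V(ψ)={w : Ryw}. Then □ψ at y so ◇□ψ at x, so □◇ψ at x, so ◇ψ at z, giving w with Rzw and Ryw.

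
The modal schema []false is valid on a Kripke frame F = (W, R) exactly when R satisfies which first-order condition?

□⊥ is valid iff no world has any successor (otherwise □⊥ fails at any world with one).

Emptiness of R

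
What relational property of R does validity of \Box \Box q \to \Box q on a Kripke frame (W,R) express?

density: \forall x \forall y (Rxy \to \exists z (Rxz \wedge Rzy))

Suppose □□q→□q is valid. Take Rxy and set V(q)={w : xR²w}. Then □□q at x, so □q at x, so q at y, i.e. ∃z(Rxz∧Rzy).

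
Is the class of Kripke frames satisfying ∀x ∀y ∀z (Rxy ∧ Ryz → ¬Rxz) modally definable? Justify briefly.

If a class were modally definable it would be closed under surjective bounded morphisms (Goldblatt–Thomason).
The 7-cycle (worlds s,t,u,v,w,x,y with s→t→u→v→w→x→y→s) is intransitive. Mapping every world to a single reflexive point • is a surjective bounded morphism; the reflexive point is not intransitive (R••∧R•• but R••).
So no modal formula (or set of formulas) defines exactly the intransitive frames.

No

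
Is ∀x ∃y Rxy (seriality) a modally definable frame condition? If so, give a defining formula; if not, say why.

This is a Sahlqvist condition; the D axiom □p → ◇p defines it.
Suppose □p→◇p is valid. At any x set V(p)=W. Then □p at x, so ◇p at x, so x has a successor.

Yes, by □p → ◇p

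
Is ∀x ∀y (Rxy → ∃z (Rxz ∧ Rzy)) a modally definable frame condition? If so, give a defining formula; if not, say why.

Definable; □□p → □p defines it

The condition is density. A defining modal formula is □□p → □p.
Suppose □□p→□p is valid. Take Rxy and set V(p)={w : xR²w}. Then □□p at x, so □p at x, so p at y, i.e. ∃z(Rxz∧Rzy).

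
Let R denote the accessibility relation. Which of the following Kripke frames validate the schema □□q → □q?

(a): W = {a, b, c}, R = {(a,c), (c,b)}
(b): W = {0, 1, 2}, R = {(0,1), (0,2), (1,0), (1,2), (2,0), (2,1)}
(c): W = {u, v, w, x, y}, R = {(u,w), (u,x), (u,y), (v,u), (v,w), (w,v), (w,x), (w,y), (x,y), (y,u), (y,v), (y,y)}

Frame correspondent (Sahlqvist): ∀x ∀y (Rxy → ∃z (Rxz ∧ Rzy)) — i.e. density.
(a): fails — Rac but no z with Raz and Rzc.
(b): ✓.
(c): fails — Ruw but no z with Ruz and Rzw.

(b)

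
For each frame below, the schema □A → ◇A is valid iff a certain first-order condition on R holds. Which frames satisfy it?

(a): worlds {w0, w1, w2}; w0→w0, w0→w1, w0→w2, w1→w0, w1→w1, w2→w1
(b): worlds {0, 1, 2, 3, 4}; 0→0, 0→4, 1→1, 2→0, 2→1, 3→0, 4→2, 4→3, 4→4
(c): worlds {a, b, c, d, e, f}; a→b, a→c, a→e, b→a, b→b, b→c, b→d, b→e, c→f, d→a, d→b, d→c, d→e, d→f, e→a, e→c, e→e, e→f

(a), (b)

The schema corresponds to seriality: ∀x ∃y Rxy.
(a): ✓.
(b): ✓.
(c): fails — world f has no successor.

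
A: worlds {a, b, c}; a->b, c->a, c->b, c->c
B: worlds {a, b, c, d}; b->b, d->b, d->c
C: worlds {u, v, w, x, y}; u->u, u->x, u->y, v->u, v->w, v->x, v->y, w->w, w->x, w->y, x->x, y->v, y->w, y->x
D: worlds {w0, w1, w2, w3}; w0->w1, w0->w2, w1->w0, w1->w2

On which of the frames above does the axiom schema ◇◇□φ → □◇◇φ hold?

C

The schema corresponds to a generalized confluence (Geach) condition: ∀x ∀y ∀z ((xR²y ∧ xRz) → ∃w (yRw ∧ zR²w)).
A: fails — cR²a, cRa but no w with aRw and aR²w.
B: fails — dR²b, dRc but no w with bRw and cR²w.
C: holds.
D: fails — w0R²w0, w0Rw2 but no w with w0Rw and w2R²w.
Valid on: C.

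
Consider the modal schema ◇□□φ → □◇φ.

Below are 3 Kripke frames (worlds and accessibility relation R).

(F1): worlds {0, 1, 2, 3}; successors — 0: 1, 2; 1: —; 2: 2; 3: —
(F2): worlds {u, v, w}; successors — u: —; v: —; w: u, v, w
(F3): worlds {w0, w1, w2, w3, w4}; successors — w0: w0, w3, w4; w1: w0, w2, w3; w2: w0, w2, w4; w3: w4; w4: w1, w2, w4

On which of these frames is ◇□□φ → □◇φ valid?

(F3)

The schema corresponds to a generalized confluence (Geach) condition: ∀x ∀y ∀z ((xRy ∧ xRz) → ∃w (yR²w ∧ zRw)).
(F1): fails — 0R1, 0R1 but no w with 1R²w and 1Rw.
(F2): fails — wRu, wRu but no t with uR²t and uRt.
(F3): holds.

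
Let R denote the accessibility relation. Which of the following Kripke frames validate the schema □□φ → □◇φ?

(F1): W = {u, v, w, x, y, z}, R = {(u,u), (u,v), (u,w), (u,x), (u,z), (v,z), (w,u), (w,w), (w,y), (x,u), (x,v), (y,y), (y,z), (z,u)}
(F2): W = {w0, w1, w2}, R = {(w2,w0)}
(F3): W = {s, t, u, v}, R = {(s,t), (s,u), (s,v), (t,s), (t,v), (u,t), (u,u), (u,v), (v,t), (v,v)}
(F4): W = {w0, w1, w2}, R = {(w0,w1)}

(F1), (F3)

Frame correspondent (Sahlqvist): ∀x ∀z (xRz → ∃w (xR²w ∧ zRw)) — i.e. a generalized confluence (Geach) condition.
(F1): satisfies the condition.
(F2): fails — w2Rw0 but no w with w2R²w and w0Rw.
(F3): satisfies the condition.
(F4): fails — w0Rw1 but no w with w0R²w and w1Rw.
Valid on: (F1), (F3).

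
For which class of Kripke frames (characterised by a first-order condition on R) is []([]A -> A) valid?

Suppose □(□A→A) is valid. Take Rxy and set V(A)={w : Ryw}. Then at y, □A holds; since □(□A→A) at x, □A→A at y, so A at y, i.e. Ryy.

shift-reflexivity: forall x forall y (Rxy -> Ryy)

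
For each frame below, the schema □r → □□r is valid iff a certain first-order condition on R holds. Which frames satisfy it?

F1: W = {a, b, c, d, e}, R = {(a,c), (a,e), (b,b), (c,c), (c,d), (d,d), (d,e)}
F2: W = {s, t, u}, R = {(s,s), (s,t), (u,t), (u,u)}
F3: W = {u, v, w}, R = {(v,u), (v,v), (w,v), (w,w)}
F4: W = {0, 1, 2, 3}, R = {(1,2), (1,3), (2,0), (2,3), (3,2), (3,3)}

The schema corresponds to transitivity: ∀x ∀y ∀z (Rxy ∧ Ryz → Rxz).
F1: fails — Rcd and Rde but not Rce.
F2: ✓.
F3: fails — Rwv and Rvu but not Rwu.
F4: fails — R32 and R20 but not R30.
Valid on: F2.

F2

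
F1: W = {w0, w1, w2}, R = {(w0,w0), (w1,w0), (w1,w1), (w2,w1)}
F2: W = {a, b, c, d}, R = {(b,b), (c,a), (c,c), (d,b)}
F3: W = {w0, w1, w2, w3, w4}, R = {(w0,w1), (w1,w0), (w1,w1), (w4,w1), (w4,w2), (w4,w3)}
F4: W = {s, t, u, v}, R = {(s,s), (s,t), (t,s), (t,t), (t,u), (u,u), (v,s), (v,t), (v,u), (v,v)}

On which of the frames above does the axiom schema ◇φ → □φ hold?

none

This is the axiom for partial functionality; its first-order frame correspondent is ∀x ∀y ∀z (Rxy ∧ Rxz → y = z).
F1: fails — w1 sees both w0 and w1.
F2: fails — c sees both a and c.
F3: fails — w1 sees both w0 and w1.
F4: fails — s sees both s and t.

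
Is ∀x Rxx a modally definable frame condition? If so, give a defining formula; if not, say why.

Yes, by □q → q

The condition is reflexivity. A defining modal formula is □q → q.
Suppose □q→q is valid. At any x set V(q)={w : Rxw}. Then □q holds at x, so q holds at x, i.e. Rxx.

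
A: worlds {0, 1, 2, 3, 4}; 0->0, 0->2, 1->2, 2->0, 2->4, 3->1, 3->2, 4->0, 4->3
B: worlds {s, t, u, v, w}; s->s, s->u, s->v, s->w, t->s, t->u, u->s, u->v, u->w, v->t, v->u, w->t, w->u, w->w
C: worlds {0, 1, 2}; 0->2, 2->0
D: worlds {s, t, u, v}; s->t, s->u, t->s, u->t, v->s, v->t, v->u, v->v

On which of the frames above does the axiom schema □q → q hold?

The schema corresponds to reflexivity: ∀x Rxx.
A: fails — world 1 does not see itself.
B: fails — world t does not see itself.
C: fails — world 0 does not see itself.
D: fails — world s does not see itself.

none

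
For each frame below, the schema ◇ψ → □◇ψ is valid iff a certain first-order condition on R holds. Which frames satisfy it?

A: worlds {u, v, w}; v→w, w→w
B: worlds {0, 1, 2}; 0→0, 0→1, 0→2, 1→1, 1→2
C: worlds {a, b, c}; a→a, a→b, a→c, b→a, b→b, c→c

A

This is the axiom for the Euclidean property; its first-order frame correspondent is ∀x ∀y ∀z (Rxy ∧ Rxz → Ryz).
A: holds.
B: fails — R02 and R00 but not R20.
C: fails — Rab and Rac but not Rbc.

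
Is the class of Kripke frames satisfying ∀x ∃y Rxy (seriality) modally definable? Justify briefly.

The condition is seriality. A defining modal formula is □r → ◇r.
Suppose □r→◇r is valid. At any x set V(r)=W. Then □r at x, so ◇r at x, so x has a successor.

Yes, by □r → ◇r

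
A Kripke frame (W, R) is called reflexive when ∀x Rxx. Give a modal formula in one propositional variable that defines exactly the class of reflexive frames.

□ψ → ψ

The condition is reflexivity. The T schema □ψ → ψ defines it.
Suppose □ψ→ψ is valid. At any x set V(ψ)={w : Rxw}. Then □ψ holds at x, so ψ holds at x, i.e. Rxx.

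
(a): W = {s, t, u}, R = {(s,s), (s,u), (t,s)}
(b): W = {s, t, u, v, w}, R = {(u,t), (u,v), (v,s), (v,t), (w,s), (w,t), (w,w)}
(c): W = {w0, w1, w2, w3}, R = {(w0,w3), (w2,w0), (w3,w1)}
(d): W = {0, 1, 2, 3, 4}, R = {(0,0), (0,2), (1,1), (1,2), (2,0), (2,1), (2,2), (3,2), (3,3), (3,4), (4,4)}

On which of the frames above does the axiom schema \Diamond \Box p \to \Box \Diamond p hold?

none

This is the axiom for convergence; its first-order frame correspondent is \forall x \forall y \forall z (Rxy \wedge Rxz \to \exists w (Ryw \wedge Rzw)).
(a): fails — Rsu and Rsu but u and u have no common successor.
(b): fails — Ruv and Rut but v and t have no common successor.
(c): fails — Rw3w1 and Rw3w1 but w1 and w1 have no common successor.
(d): fails — R34 and R32 but 4 and 2 have no common successor.
Valid on no frame.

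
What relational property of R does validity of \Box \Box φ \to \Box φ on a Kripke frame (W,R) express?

Suppose □□φ→□φ is valid. Take Rxy and set V(φ)={w : xR²w}. Then □□φ at x, so □φ at x, so φ at y, i.e. ∃z(Rxz∧Rzy).

density: \forall x \forall y (Rxy \to \exists z (Rxz \wedge Rzy))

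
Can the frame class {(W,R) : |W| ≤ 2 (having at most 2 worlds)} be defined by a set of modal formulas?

Modal frame validity is preserved under disjoint unions.
Any modal formula valid on each of 3 disjoint one-world frames is valid on their disjoint union (validity is preserved under disjoint unions). Each one-world frame has |W|=1≤2, but the union has |W|=3.
Hence having at most 2 worlds is not modally definable.

No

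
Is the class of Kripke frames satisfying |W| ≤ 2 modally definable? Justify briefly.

No

If a class were modally definable it would be closed under disjoint unions (Goldblatt–Thomason).
Any modal formula valid on each of 3 disjoint one-world frames is valid on their disjoint union (validity is preserved under disjoint unions). Each one-world frame has |W|=1≤2, but the union has |W|=3.
So the class is not modally definable.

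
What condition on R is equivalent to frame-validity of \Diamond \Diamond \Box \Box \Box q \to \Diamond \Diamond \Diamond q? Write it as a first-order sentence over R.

This is a Sahlqvist (Geach-type) schema ◇^2□^3q → □^0◇^3q.
Minimal-valuation argument: fix x; take any y with xR^2y and any z with xR^0z. Set V(q) to the set of worlds R-reachable from y in exactly 3 steps. Then □^3q holds at y, so the antecedent holds at x; validity forces ◇^3q at z, giving a w with zR^3w and yR^3w.
First-order correspondent: \forall x \forall y (x R^2 y \to \exists w (y R^3 w \wedge x R^3 w)).

\forall x \forall y (x R^2 y \to \exists w (y R^3 w \wedge x R^3 w))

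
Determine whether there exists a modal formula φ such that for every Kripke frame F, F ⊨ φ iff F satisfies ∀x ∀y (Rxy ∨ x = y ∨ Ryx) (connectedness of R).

Any modally definable frame class is closed under disjoint unions.
Take 2 disjoint single-world reflexive frames: each is trivially connected, but their disjoint union has 2 worlds with no edge between distinct components, so it is not connected.
So no modal formula (or set of formulas) defines exactly the connected frames.

Not modally definable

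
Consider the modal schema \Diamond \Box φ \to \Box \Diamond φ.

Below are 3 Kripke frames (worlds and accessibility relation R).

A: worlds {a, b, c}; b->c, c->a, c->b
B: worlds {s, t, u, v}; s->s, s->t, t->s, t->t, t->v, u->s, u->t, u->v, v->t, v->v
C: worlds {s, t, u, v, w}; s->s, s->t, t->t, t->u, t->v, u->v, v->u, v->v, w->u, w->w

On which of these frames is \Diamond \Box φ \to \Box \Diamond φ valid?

B

This is the axiom for convergence; its first-order frame correspondent is \forall x \forall y \forall z (Rxy \wedge Rxz \to \exists w (Ryw \wedge Rzw)).
A: fails — Rca and Rca but a and a have no common successor.
B: holds.
C: fails — Rww and Rwu but w and u have no common successor.
Valid on: B.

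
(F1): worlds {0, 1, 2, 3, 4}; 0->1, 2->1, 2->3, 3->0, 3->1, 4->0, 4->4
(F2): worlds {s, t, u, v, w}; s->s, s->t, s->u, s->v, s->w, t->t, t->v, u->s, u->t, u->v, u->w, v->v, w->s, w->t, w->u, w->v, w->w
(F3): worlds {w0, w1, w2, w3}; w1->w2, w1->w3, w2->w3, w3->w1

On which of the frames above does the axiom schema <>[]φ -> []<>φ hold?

(F2)

Frame correspondent (Sahlqvist): forall x forall y forall z (Rxy & Rxz -> exists w (Ryw & Rzw)) — i.e. convergence.
(F1): fails — R01 and R01 but 1 and 1 have no common successor.
(F2): holds.
(F3): fails — Rw1w2 and Rw1w3 but w2 and w3 have no common successor.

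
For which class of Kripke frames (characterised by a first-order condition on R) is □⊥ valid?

emptiness of R: ∀x ∀y ¬Rxy

This is the Ver axiom.
Its frame correspondent is emptiness of R — ∀x ∀y ¬Rxy.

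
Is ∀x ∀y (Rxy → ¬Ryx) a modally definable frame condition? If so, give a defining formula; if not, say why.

No — not modally definable

If a class were modally definable it would be closed under surjective bounded morphisms (Goldblatt–Thomason).
The 3-cycle (worlds s,t,u with s→t→u→s) is asymmetric. Mapping every world to a single reflexive point • is a surjective bounded morphism, and the reflexive point is not asymmetric (R•• but asymmetry requires ¬R••).
Hence asymmetry is not modally definable.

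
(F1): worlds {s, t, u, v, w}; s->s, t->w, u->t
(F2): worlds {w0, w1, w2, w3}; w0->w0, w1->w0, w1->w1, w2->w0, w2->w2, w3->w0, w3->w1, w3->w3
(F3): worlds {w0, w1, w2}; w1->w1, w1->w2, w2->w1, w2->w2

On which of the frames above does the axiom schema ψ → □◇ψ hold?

Frame correspondent (Sahlqvist): ∀x ∀y (Rxy → Ryx) — i.e. symmetry.
(F1): fails — Rut but not Rtu.
(F2): fails — Rw1w0 but not Rw0w1.
(F3): ✓.

(F3)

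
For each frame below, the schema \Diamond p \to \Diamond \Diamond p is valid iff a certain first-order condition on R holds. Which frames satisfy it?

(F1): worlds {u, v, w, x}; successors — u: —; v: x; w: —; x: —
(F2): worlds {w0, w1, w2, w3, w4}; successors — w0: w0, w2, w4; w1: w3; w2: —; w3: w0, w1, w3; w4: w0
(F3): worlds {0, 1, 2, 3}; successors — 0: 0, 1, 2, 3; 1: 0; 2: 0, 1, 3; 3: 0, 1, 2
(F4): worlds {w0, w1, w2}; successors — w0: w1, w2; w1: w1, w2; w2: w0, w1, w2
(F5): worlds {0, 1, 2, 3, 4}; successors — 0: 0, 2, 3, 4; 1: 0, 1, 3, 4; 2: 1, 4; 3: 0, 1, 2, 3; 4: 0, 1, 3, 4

(F2), (F3), (F4), (F5)

The schema corresponds to a generalized confluence (Geach) condition: \forall x \forall y (xRy \to \exists w (y = w \wedge x R^2 w)).
(F1): fails — vRx but no t with x=t and vR²t.
(F2): condition met.
(F3): condition met.
(F4): condition met.
(F5): condition met.
Valid on: (F2), (F3), (F4), (F5).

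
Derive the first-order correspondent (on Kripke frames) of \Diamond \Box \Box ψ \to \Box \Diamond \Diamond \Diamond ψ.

\forall x \forall y \forall z ((xRy \wedge xRz) \to \exists w (y R^2 w \wedge z R^3 w))

This is a Sahlqvist (Geach-type) schema ◇^1□^2ψ → □^1◇^3ψ.
First-order correspondent: \forall x \forall y \forall z ((xRy \wedge xRz) \to \exists w (y R^2 w \wedge z R^3 w)).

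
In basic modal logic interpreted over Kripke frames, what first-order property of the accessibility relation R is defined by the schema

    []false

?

emptiness of R: forall x forall y ~Rxy

□⊥ is valid iff no world has any successor (otherwise □⊥ fails at any world with one).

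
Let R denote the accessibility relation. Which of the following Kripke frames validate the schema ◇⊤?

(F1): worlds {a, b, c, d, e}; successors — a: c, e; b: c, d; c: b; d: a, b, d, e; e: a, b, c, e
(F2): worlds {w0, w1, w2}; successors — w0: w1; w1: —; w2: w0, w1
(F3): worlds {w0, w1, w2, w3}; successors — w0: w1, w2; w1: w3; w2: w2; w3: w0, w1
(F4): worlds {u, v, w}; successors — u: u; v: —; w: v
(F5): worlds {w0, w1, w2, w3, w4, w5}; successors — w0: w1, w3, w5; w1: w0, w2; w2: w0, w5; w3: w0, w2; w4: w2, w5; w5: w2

(F1), (F3), (F5)

Frame correspondent (Sahlqvist): ∀x ∃y Rxy — i.e. seriality.
(F1): holds.
(F2): fails — world w1 has no successor.
(F3): holds.
(F4): fails — world v has no successor.
(F5): holds.
Valid on: (F1), (F3), (F5).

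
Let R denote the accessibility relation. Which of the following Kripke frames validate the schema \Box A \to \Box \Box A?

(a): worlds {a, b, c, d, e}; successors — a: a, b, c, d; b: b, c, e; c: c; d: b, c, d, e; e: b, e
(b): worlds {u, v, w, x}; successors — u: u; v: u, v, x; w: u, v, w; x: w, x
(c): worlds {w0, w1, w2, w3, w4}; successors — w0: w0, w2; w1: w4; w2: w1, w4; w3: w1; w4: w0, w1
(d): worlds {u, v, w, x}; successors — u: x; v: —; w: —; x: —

Frame correspondent (Sahlqvist): \forall x \forall y \forall z (Rxy \wedge Ryz \to Rxz) — i.e. transitivity.
(a): fails — Reb and Rbc but not Rec.
(b): fails — Rxw and Rwu but not Rxu.
(c): fails — Rw2w4 and Rw4w0 but not Rw2w0.
(d): ✓.

(d)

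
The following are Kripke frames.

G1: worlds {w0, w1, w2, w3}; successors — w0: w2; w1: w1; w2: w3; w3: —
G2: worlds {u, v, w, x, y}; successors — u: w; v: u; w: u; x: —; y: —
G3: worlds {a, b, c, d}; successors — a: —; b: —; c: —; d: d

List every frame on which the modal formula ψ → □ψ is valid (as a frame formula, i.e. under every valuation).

The schema corresponds to a generalized confluence (Geach) condition: ∀x ∀z (xRz → ∃w (x = w ∧ z = w)).
G1: fails — w0Rw2 but w0 ≠ w2.
G2: fails — uRw but u ≠ w.
G3: condition met.
Valid on: G3.

G3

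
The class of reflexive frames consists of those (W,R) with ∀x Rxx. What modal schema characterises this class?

□q → q

This is reflexivity; the standard corresponding axiom is T: □q → q.
Suppose □q→q is valid. At any x set V(q)={w : Rxw}. Then □q holds at x, so q holds at x, i.e. Rxx.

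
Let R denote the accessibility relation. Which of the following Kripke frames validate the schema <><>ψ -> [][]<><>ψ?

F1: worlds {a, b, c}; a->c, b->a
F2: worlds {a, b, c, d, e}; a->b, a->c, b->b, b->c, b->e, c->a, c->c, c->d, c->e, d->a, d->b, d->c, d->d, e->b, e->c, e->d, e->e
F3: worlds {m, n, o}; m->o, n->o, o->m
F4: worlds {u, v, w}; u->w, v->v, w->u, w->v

F2, F3

Frame correspondent (Sahlqvist): forall x forall y forall z ((x R^2 y & x R^2 z) -> exists w (y = w & z R^2 w)) — i.e. a generalized confluence (Geach) condition.
F1: fails — bR²c, bR²c but no w with c=w and cR²w.
F2: satisfies the condition.
F3: satisfies the condition.
F4: fails — uR²u, uR²v but no t with u=t and vR²t.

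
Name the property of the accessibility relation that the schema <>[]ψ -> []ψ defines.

Replacing ψ by ¬ψ and contraposing gives the equivalent schema ◇ψ → □◇ψ.
Suppose ◇ψ→□◇ψ is valid. Take Rxy, Rxz and set V(ψ)={y}. Then ◇ψ at x, so □◇ψ at x, so ◇ψ at z, so some w with Rzw has ψ; w=y, i.e. Rzy. By symmetry of the argument, Ryz.
Conversely, any frame satisfying forall x forall y forall z (Rxy & Rxz -> Ryz) validates the schema.
Frame condition: forall x forall y forall z (Rxy & Rxz -> Ryz).

the Euclidean property: forall x forall y forall z (Rxy & Rxz -> Ryz)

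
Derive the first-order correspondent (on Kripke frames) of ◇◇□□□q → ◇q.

∀x ∀y (xR²y → ∃w (yR³w ∧ xRw))

This is a Sahlqvist (Geach-type) schema ◇^2□^3q → □^0◇^1q.
First-order correspondent: ∀x ∀y (xR²y → ∃w (yR³w ∧ xRw)).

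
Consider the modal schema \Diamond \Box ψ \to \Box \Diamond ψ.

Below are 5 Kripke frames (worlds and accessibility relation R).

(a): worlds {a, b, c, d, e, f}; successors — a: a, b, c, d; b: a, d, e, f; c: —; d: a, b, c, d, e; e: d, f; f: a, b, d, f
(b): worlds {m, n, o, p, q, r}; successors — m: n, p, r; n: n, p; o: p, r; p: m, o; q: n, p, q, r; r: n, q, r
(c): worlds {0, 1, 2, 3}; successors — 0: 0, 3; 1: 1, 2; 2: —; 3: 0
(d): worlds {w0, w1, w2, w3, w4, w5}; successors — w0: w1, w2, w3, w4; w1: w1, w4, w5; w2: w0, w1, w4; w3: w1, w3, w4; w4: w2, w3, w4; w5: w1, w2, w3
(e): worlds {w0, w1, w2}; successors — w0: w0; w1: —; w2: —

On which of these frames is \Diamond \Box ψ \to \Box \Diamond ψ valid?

(d), (e)

The schema corresponds to convergence: \forall x \forall y \forall z (Rxy \wedge Rxz \to \exists w (Ryw \wedge Rzw)).
(a): fails — Rab and Rac but b and c have no common successor.
(b): fails — Rmr and Rmp but r and p have no common successor.
(c): fails — R12 and R12 but 2 and 2 have no common successor.
(d): holds.
(e): holds.
Valid on: (d), (e).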